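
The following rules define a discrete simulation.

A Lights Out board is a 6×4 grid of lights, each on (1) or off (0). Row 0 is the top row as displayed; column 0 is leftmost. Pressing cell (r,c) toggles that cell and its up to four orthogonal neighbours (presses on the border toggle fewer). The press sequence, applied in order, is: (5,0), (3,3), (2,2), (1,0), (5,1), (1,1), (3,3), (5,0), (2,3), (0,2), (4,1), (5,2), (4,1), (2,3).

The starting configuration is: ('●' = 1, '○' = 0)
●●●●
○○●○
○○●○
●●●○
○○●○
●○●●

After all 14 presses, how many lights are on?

7

k=0  ●●●●
○○●○
○○●○
●●●○
○○●○
●○●●
k=1  ●●●●
○○●○
○○●○
●●●○
●○●○
○●●●
k=2  ●●●●
○○●○
○○●●
●●○●
●○●●
○●●●
k=3  ●●●●
○○○○
○●○○
●●●●
●○●●
○●●●
k=4  ○●●●
●●○○
●●○○
●●●●
●○●●
○●●●
k=5  ○●●●
●●○○
●●○○
●●●●
●●●●
●○○●
k=6  ○○●●
○○●○
●○○○
●●●●
●●●●
●○○●
k=7  ○○●●
○○●○
●○○●
●●○○
●●●○
●○○●
k=8  ○○●●
○○●○
●○○●
●●○○
○●●○
○●○●
k=9  ○○●●
○○●●
●○●○
●●○●
○●●○
○●○●
k=10  ○●○○
○○○●
●○●○
●●○●
○●●○
○●○●
k=11  ○●○○
○○○●
●○●○
●○○●
●○○○
○○○●
k=12  ○●○○
○○○●
●○●○
●○○●
●○●○
○●●○
k=13  ○●○○
○○○●
●○●○
●●○●
○●○○
○○●○
k=14  ○●○○
○○○○
●○○●
●●○○
○●○○
○○●○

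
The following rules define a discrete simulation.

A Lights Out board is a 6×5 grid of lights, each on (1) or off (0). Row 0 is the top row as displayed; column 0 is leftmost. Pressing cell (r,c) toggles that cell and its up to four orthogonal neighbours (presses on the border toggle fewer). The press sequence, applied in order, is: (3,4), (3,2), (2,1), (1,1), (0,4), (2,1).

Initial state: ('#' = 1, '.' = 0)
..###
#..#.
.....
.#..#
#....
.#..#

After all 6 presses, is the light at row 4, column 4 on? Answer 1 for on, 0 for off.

1

0) ..###
#..#.
.....
.#..#
#....
.#..#
1) ..###
#..#.
....#
.#.#.
#...#
.#..#
2) ..###
#..#.
..#.#
..#..
#.#.#
.#..#
3) ..###
##.#.
##..#
.##..
#.#.#
.#..#
4) .####
..##.
#...#
.##..
#.#.#
.#..#
5) .##..
..###
#...#
.##..
#.#.#
.#..#
6) .##..
.####
.##.#
..#..
#.#.#
.#..#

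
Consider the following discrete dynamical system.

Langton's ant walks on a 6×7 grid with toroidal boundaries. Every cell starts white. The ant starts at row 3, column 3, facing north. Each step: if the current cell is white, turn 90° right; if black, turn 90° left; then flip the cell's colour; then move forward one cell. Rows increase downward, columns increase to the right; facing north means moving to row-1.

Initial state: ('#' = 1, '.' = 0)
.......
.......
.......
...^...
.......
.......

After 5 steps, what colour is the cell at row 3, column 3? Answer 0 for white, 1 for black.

0

step 0: .......
.......
.......
...^...
.......
.......
step 1: .......
.......
.......
...#>..
.......
.......
step 2: .......
.......
.......
...##..
....v..
.......
step 3: .......
.......
.......
...##..
...<#..
.......
step 4: .......
.......
.......
...^#..
...##..
.......
step 5: .......
.......
.......
..<.#..
...##..
.......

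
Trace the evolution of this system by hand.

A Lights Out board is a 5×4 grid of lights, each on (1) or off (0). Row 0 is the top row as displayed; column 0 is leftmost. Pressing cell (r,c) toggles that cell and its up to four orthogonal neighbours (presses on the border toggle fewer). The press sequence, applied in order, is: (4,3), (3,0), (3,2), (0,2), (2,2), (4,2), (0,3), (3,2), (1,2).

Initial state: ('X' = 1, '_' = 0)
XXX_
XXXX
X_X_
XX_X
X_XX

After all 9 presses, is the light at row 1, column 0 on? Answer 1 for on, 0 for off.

step 0: XXX_
XXXX
X_X_
XX_X
X_XX
step 1: XXX_
XXXX
X_X_
XX__
X___
step 2: XXX_
XXXX
__X_
____
____
step 3: XXX_
XXXX
____
_XXX
__X_
step 4: X__X
XX_X
____
_XXX
__X_
step 5: X__X
XXXX
_XXX
_X_X
__X_
step 6: X__X
XXXX
_XXX
_XXX
_X_X
step 7: X_X_
XXX_
_XXX
_XXX
_X_X
step 8: X_X_
XXX_
_X_X
____
_XXX
step 9: X___
X__X
_XXX
____
_XXX

1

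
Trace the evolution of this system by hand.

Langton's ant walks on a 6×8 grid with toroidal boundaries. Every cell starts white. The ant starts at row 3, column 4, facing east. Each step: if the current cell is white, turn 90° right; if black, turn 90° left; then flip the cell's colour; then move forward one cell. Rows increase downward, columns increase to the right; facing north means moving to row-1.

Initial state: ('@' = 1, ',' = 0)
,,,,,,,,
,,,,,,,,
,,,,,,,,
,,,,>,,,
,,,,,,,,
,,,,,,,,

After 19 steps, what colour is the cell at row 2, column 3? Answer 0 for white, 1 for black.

1

step 0: ,,,,,,,,
,,,,,,,,
,,,,,,,,
,,,,>,,,
,,,,,,,,
,,,,,,,,
step 1: ,,,,,,,,
,,,,,,,,
,,,,,,,,
,,,,@,,,
,,,,v,,,
,,,,,,,,
step 2: ,,,,,,,,
,,,,,,,,
,,,,,,,,
,,,,@,,,
,,,<@,,,
,,,,,,,,
step 3: ,,,,,,,,
,,,,,,,,
,,,,,,,,
,,,^@,,,
,,,@@,,,
,,,,,,,,
step 4: ,,,,,,,,
,,,,,,,,
,,,,,,,,
,,,@>,,,
,,,@@,,,
,,,,,,,,
step 5: ,,,,,,,,
,,,,,,,,
,,,,^,,,
,,,@,,,,
,,,@@,,,
,,,,,,,,
step 6: ,,,,,,,,
,,,,,,,,
,,,,@>,,
,,,@,,,,
,,,@@,,,
,,,,,,,,
step 7: ,,,,,,,,
,,,,,,,,
,,,,@@,,
,,,@,v,,
,,,@@,,,
,,,,,,,,
step 8: ,,,,,,,,
,,,,,,,,
,,,,@@,,
,,,@<@,,
,,,@@,,,
,,,,,,,,
step 9: ,,,,,,,,
,,,,,,,,
,,,,^@,,
,,,@@@,,
,,,@@,,,
,,,,,,,,
step 10: ,,,,,,,,
,,,,,,,,
,,,<,@,,
,,,@@@,,
,,,@@,,,
,,,,,,,,
step 11: ,,,,,,,,
,,,^,,,,
,,,@,@,,
,,,@@@,,
,,,@@,,,
,,,,,,,,
step 12: ,,,,,,,,
,,,@>,,,
,,,@,@,,
,,,@@@,,
,,,@@,,,
,,,,,,,,
step 13: ,,,,,,,,
,,,@@,,,
,,,@v@,,
,,,@@@,,
,,,@@,,,
,,,,,,,,
step 14: ,,,,,,,,
,,,@@,,,
,,,<@@,,
,,,@@@,,
,,,@@,,,
,,,,,,,,
step 15: ,,,,,,,,
,,,@@,,,
,,,,@@,,
,,,v@@,,
,,,@@,,,
,,,,,,,,
step 16: ,,,,,,,,
,,,@@,,,
,,,,@@,,
,,,,>@,,
,,,@@,,,
,,,,,,,,
step 17: ,,,,,,,,
,,,@@,,,
,,,,^@,,
,,,,,@,,
,,,@@,,,
,,,,,,,,
step 18: ,,,,,,,,
,,,@@,,,
,,,<,@,,
,,,,,@,,
,,,@@,,,
,,,,,,,,
step 19: ,,,,,,,,
,,,^@,,,
,,,@,@,,
,,,,,@,,
,,,@@,,,
,,,,,,,,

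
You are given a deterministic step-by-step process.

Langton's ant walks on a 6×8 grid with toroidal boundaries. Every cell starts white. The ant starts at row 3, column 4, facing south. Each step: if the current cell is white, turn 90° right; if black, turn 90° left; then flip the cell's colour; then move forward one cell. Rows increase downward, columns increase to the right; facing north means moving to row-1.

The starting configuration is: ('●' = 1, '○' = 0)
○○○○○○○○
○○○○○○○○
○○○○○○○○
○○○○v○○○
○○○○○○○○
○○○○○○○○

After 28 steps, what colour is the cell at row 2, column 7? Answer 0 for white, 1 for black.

t=0: ○○○○○○○○
○○○○○○○○
○○○○○○○○
○○○○v○○○
○○○○○○○○
○○○○○○○○
t=1: ○○○○○○○○
○○○○○○○○
○○○○○○○○
○○○<●○○○
○○○○○○○○
○○○○○○○○
t=2: ○○○○○○○○
○○○○○○○○
○○○^○○○○
○○○●●○○○
○○○○○○○○
○○○○○○○○
t=3: ○○○○○○○○
○○○○○○○○
○○○●>○○○
○○○●●○○○
○○○○○○○○
○○○○○○○○
t=4: ○○○○○○○○
○○○○○○○○
○○○●●○○○
○○○●v○○○
○○○○○○○○
○○○○○○○○
t=5: ○○○○○○○○
○○○○○○○○
○○○●●○○○
○○○●○>○○
○○○○○○○○
○○○○○○○○
t=6: ○○○○○○○○
○○○○○○○○
○○○●●○○○
○○○●○●○○
○○○○○v○○
○○○○○○○○
t=7: ○○○○○○○○
○○○○○○○○
○○○●●○○○
○○○●○●○○
○○○○<●○○
○○○○○○○○
t=8: ○○○○○○○○
○○○○○○○○
○○○●●○○○
○○○●^●○○
○○○○●●○○
○○○○○○○○
t=9: ○○○○○○○○
○○○○○○○○
○○○●●○○○
○○○●●>○○
○○○○●●○○
○○○○○○○○
t=10: ○○○○○○○○
○○○○○○○○
○○○●●^○○
○○○●●○○○
○○○○●●○○
○○○○○○○○
t=11: ○○○○○○○○
○○○○○○○○
○○○●●●>○
○○○●●○○○
○○○○●●○○
○○○○○○○○
t=12: ○○○○○○○○
○○○○○○○○
○○○●●●●○
○○○●●○v○
○○○○●●○○
○○○○○○○○
t=13: ○○○○○○○○
○○○○○○○○
○○○●●●●○
○○○●●<●○
○○○○●●○○
○○○○○○○○
t=14: ○○○○○○○○
○○○○○○○○
○○○●●^●○
○○○●●●●○
○○○○●●○○
○○○○○○○○
t=15: ○○○○○○○○
○○○○○○○○
○○○●<○●○
○○○●●●●○
○○○○●●○○
○○○○○○○○
t=16: ○○○○○○○○
○○○○○○○○
○○○●○○●○
○○○●v●●○
○○○○●●○○
○○○○○○○○
t=17: ○○○○○○○○
○○○○○○○○
○○○●○○●○
○○○●○>●○
○○○○●●○○
○○○○○○○○
t=18: ○○○○○○○○
○○○○○○○○
○○○●○^●○
○○○●○○●○
○○○○●●○○
○○○○○○○○
t=19: ○○○○○○○○
○○○○○○○○
○○○●○●>○
○○○●○○●○
○○○○●●○○
○○○○○○○○
t=20: ○○○○○○○○
○○○○○○^○
○○○●○●○○
○○○●○○●○
○○○○●●○○
○○○○○○○○
t=21: ○○○○○○○○
○○○○○○●>
○○○●○●○○
○○○●○○●○
○○○○●●○○
○○○○○○○○
t=22: ○○○○○○○○
○○○○○○●●
○○○●○●○v
○○○●○○●○
○○○○●●○○
○○○○○○○○
t=23: ○○○○○○○○
○○○○○○●●
○○○●○●<●
○○○●○○●○
○○○○●●○○
○○○○○○○○
t=24: ○○○○○○○○
○○○○○○^●
○○○●○●●●
○○○●○○●○
○○○○●●○○
○○○○○○○○
t=25: ○○○○○○○○
○○○○○<○●
○○○●○●●●
○○○●○○●○
○○○○●●○○
○○○○○○○○
t=26: ○○○○○^○○
○○○○○●○●
○○○●○●●●
○○○●○○●○
○○○○●●○○
○○○○○○○○
t=27: ○○○○○●>○
○○○○○●○●
○○○●○●●●
○○○●○○●○
○○○○●●○○
○○○○○○○○
t=28: ○○○○○●●○
○○○○○●v●
○○○●○●●●
○○○●○○●○
○○○○●●○○
○○○○○○○○

1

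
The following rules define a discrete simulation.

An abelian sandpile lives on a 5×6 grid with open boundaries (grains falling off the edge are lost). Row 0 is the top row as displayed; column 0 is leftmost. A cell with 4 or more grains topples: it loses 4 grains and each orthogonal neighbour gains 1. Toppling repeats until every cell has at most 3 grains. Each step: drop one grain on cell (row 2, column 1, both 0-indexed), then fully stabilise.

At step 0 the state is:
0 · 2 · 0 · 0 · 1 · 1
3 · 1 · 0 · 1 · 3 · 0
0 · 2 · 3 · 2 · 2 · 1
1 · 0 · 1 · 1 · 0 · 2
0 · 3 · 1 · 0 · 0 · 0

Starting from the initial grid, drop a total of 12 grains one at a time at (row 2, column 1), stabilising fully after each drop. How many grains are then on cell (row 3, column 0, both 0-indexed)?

step 0: 0 · 2 · 0 · 0 · 1 · 1
3 · 1 · 0 · 1 · 3 · 0
0 · 2 · 3 · 2 · 2 · 1
1 · 0 · 1 · 1 · 0 · 2
0 · 3 · 1 · 0 · 0 · 0
step 1: 0 · 2 · 0 · 0 · 1 · 1
3 · 1 · 0 · 1 · 3 · 0
0 · 3 · 3 · 2 · 2 · 1
1 · 0 · 1 · 1 · 0 · 2
0 · 3 · 1 · 0 · 0 · 0
step 2: 0 · 2 · 0 · 0 · 1 · 1
3 · 2 · 1 · 1 · 3 · 0
1 · 1 · 0 · 3 · 2 · 1
1 · 1 · 2 · 1 · 0 · 2
0 · 3 · 1 · 0 · 0 · 0
step 3: 0 · 2 · 0 · 0 · 1 · 1
3 · 2 · 1 · 1 · 3 · 0
1 · 2 · 0 · 3 · 2 · 1
1 · 1 · 2 · 1 · 0 · 2
0 · 3 · 1 · 0 · 0 · 0
step 4: 0 · 2 · 0 · 0 · 1 · 1
3 · 2 · 1 · 1 · 3 · 0
1 · 3 · 0 · 3 · 2 · 1
1 · 1 · 2 · 1 · 0 · 2
0 · 3 · 1 · 0 · 0 · 0
step 5: 0 · 2 · 0 · 0 · 1 · 1
3 · 3 · 1 · 1 · 3 · 0
2 · 0 · 1 · 3 · 2 · 1
1 · 2 · 2 · 1 · 0 · 2
0 · 3 · 1 · 0 · 0 · 0
step 6: 0 · 2 · 0 · 0 · 1 · 1
3 · 3 · 1 · 1 · 3 · 0
2 · 1 · 1 · 3 · 2 · 1
1 · 2 · 2 · 1 · 0 · 2
0 · 3 · 1 · 0 · 0 · 0
step 7: 0 · 2 · 0 · 0 · 1 · 1
3 · 3 · 1 · 1 · 3 · 0
2 · 2 · 1 · 3 · 2 · 1
1 · 2 · 2 · 1 · 0 · 2
0 · 3 · 1 · 0 · 0 · 0
step 8: 0 · 2 · 0 · 0 · 1 · 1
3 · 3 · 1 · 1 · 3 · 0
2 · 3 · 1 · 3 · 2 · 1
1 · 2 · 2 · 1 · 0 · 2
0 · 3 · 1 · 0 · 0 · 0
step 9: 1 · 3 · 0 · 0 · 1 · 1
1 · 1 · 2 · 1 · 3 · 0
0 · 2 · 2 · 3 · 2 · 1
2 · 3 · 2 · 1 · 0 · 2
0 · 3 · 1 · 0 · 0 · 0
step 10: 1 · 3 · 0 · 0 · 1 · 1
1 · 1 · 2 · 1 · 3 · 0
0 · 3 · 2 · 3 · 2 · 1
2 · 3 · 2 · 1 · 0 · 2
0 · 3 · 1 · 0 · 0 · 0
step 11: 1 · 3 · 0 · 0 · 1 · 1
1 · 2 · 2 · 1 · 3 · 0
1 · 1 · 3 · 3 · 2 · 1
3 · 1 · 3 · 1 · 0 · 2
1 · 0 · 2 · 0 · 0 · 0
step 12: 1 · 3 · 0 · 0 · 1 · 1
1 · 2 · 2 · 1 · 3 · 0
1 · 2 · 3 · 3 · 2 · 1
3 · 1 · 3 · 1 · 0 · 2
1 · 0 · 2 · 0 · 0 · 0

3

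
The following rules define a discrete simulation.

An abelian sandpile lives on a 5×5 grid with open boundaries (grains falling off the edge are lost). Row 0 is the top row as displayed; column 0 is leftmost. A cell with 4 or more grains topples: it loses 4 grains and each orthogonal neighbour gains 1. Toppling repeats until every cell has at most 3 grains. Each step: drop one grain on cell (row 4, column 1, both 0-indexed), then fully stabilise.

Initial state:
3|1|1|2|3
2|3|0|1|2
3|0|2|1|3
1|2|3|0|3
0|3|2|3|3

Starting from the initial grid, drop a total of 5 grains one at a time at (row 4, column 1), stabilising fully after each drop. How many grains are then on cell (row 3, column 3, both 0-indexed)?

k=0  3|1|1|2|3
2|3|0|1|2
3|0|2|1|3
1|2|3|0|3
0|3|2|3|3
k=1  3|1|1|2|3
2|3|0|1|2
3|0|2|1|3
1|3|3|0|3
1|0|3|3|3
k=2  3|1|1|2|3
2|3|0|1|2
3|0|2|1|3
1|3|3|0|3
1|1|3|3|3
k=3  3|1|1|2|3
2|3|0|1|2
3|0|2|1|3
1|3|3|0|3
1|2|3|3|3
k=4  3|1|1|2|3
2|3|0|1|2
3|0|2|1|3
1|3|3|0|3
1|3|3|3|3
k=5  3|1|1|2|3
2|3|0|1|3
3|1|3|2|0
2|1|1|3|1
2|2|2|1|1

3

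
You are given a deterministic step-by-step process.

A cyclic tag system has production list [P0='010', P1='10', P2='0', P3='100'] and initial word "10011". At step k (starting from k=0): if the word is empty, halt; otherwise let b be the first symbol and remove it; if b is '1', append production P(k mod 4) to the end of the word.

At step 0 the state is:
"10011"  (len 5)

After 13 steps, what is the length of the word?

8

gen 0: "10011"  (len 5)
gen 1: "0011010"  (len 7)
gen 2: "011010"  (len 6)
gen 3: "11010"  (len 5)
gen 4: "1010100"  (len 7)
gen 5: "010100010"  (len 9)
gen 6: "10100010"  (len 8)
gen 7: "01000100"  (len 8)
gen 8: "1000100"  (len 7)
gen 9: "000100010"  (len 9)
gen 10: "00100010"  (len 8)
gen 11: "0100010"  (len 7)
gen 12: "100010"  (len 6)
gen 13: "00010010"  (len 8)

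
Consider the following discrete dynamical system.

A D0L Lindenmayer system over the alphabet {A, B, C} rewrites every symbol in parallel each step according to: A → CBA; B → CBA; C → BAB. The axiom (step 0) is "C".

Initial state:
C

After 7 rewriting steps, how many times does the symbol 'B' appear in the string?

0) C
1) BAB
2) CBACBACBA
3) BABCBACBABABCBACBABABCBACBA
4) CBACBACBABABCBACBABABCBACBACBACBACBABABCBACBABABCBACBACBACBACBABABCBACBABABCBACBA
5) BABCBACBABABCBACBABABCBACBACBACBACBABABCBACBABABCBACBACBAC…ACBACBACBACBABABCBACBABABCBACBACBACBACBABABCBACBABABCBACBA  (len 243)
6) CBACBACBABABCBACBABABCBACBACBACBACBABABCBACBABABCBACBACBAC…ACBACBACBACBABABCBACBABABCBACBACBACBACBABABCBACBABABCBACBA  (len 729)
7) BABCBACBABABCBACBABABCBACBACBACBACBABABCBACBABABCBACBACBAC…ACBACBACBACBABABCBACBABABCBACBACBACBACBABABCBACBABABCBACBA  (len 2187)

912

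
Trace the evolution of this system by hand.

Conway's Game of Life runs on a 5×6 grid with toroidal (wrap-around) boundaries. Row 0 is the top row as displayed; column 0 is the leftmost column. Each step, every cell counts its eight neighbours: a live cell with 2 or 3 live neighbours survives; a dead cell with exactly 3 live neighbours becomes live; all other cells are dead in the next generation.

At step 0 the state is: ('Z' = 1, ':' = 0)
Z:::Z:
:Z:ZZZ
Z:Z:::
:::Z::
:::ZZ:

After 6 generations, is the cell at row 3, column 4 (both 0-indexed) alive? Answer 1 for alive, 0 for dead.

0

gen 0: Z:::Z:
:Z:ZZZ
Z:Z:::
:::Z::
:::ZZ:
gen 1: Z:Z:::
:ZZZZ:
ZZZ::Z
::ZZZ:
:::ZZZ
gen 2: Z:::::
::::Z:
Z::::Z
::::::
:Z:::Z
gen 3: Z::::Z
Z:::::
:::::Z
:::::Z
Z:::::
gen 4: ZZ:::Z
Z:::::
Z::::Z
Z::::Z
Z:::::
gen 5: :Z:::Z
::::::
:Z::::
:Z::::
::::::
gen 6: ::::::
Z:::::
::::::
::::::
Z:::::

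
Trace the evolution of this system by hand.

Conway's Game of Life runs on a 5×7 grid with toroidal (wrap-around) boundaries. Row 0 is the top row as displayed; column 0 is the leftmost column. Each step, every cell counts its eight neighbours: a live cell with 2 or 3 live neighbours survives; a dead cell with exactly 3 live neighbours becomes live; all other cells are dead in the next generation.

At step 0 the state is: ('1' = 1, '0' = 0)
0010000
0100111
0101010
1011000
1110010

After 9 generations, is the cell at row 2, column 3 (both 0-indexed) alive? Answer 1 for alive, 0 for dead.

1

0) 0010000
0100111
0101010
1011000
1110010
1) 0011100
1101111
0101010
1001000
1000001
2) 0010000
1100001
0101010
1110100
1110101
3) 0011010
1100001
0001110
0000100
0000011
4) 0110110
1100001
1001111
0001001
0001011
5) 0111100
0000000
0111100
0011000
1001001
6) 1111100
0000000
0100100
1000000
1000000
7) 1111000
1000100
0000000
1100000
1011001
8) 0000100
1011000
1100000
1110001
0001001
9) 0010100
1011000
0001000
0010001
0111011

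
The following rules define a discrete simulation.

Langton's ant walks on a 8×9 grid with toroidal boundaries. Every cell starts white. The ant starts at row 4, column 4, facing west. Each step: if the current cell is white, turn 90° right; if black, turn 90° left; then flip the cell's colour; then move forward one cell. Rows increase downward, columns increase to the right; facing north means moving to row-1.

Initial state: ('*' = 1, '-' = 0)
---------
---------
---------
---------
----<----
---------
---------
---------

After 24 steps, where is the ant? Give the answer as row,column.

gen 0: ---------
---------
---------
---------
----<----
---------
---------
---------
gen 1: ---------
---------
---------
----^----
----*----
---------
---------
---------
gen 2: ---------
---------
---------
----*>---
----*----
---------
---------
---------
gen 3: ---------
---------
---------
----**---
----*v---
---------
---------
---------
gen 4: ---------
---------
---------
----**---
----<*---
---------
---------
---------
gen 5: ---------
---------
---------
----**---
-----*---
----v----
---------
---------
gen 6: ---------
---------
---------
----**---
-----*---
---<*----
---------
---------
gen 7: ---------
---------
---------
----**---
---^-*---
---**----
---------
---------
gen 8: ---------
---------
---------
----**---
---*>*---
---**----
---------
---------
gen 9: ---------
---------
---------
----**---
---***---
---*v----
---------
---------
gen 10: ---------
---------
---------
----**---
---***---
---*->---
---------
---------
gen 11: ---------
---------
---------
----**---
---***---
---*-*---
-----v---
---------
gen 12: ---------
---------
---------
----**---
---***---
---*-*---
----<*---
---------
gen 13: ---------
---------
---------
----**---
---***---
---*^*---
----**---
---------
gen 14: ---------
---------
---------
----**---
---***---
---**>---
----**---
---------
gen 15: ---------
---------
---------
----**---
---**^---
---**----
----**---
---------
gen 16: ---------
---------
---------
----**---
---*<----
---**----
----**---
---------
gen 17: ---------
---------
---------
----**---
---*-----
---*v----
----**---
---------
gen 18: ---------
---------
---------
----**---
---*-----
---*->---
----**---
---------
gen 19: ---------
---------
---------
----**---
---*-----
---*-*---
----*v---
---------
gen 20: ---------
---------
---------
----**---
---*-----
---*-*---
----*->--
---------
gen 21: ---------
---------
---------
----**---
---*-----
---*-*---
----*-*--
------v--
gen 22: ---------
---------
---------
----**---
---*-----
---*-*---
----*-*--
-----<*--
gen 23: ---------
---------
---------
----**---
---*-----
---*-*---
----*^*--
-----**--
gen 24: ---------
---------
---------
----**---
---*-----
---*-*---
----**>--
-----**--

6,6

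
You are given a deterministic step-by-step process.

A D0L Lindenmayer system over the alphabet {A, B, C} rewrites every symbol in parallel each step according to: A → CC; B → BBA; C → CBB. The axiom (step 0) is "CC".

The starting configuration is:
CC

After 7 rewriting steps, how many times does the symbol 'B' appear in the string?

1724

step 0: CC
step 1: CBBCBB
step 2: CBBBBABBACBBBBABBA
step 3: CBBBBABBABBABBACCBBABBACCCBBBBABBABBABBACCBBABBACC
step 4: CBBBBABBABBABBACCBBABBACCBBABBACCBBABBACCCBBCBBBBABBACCBBA…ABBACCBBABBACCBBABBACCBBABBACCCBBCBBBBABBACCBBABBACCCBBCBB  (len 138)
step 5: CBBBBABBABBABBACCBBABBACCBBABBACCBBABBACCCBBCBBBBABBACCBBA…BACCBBABBACCCBBCBBBBABBACCBBABBACCCBBCBBCBBBBABBACBBBBABBA  (len 386)
step 6: CBBBBABBABBABBACCBBABBACCBBABBACCBBABBACCCBBCBBBBABBACCBBA…BBBBABBACBBBBABBABBABBACCBBABBACCCBBBBABBABBABBACCBBABBACC  (len 1082)
step 7: CBBBBABBABBABBACCBBABBACCBBABBACCBBABBACCCBBCBBBBABBACCBBA…ABBACCBBABBACCBBABBACCBBABBACCCBBCBBBBABBACCBBABBACCCBBCBB  (len 3026)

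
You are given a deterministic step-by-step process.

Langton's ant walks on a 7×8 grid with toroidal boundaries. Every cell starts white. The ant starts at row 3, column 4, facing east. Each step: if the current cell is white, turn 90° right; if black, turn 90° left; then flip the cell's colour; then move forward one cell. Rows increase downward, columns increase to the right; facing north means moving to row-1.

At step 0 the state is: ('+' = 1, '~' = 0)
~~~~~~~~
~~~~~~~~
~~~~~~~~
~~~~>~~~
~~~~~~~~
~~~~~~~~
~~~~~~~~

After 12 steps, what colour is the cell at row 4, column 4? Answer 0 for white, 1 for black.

1

gen 0: ~~~~~~~~
~~~~~~~~
~~~~~~~~
~~~~>~~~
~~~~~~~~
~~~~~~~~
~~~~~~~~
gen 1: ~~~~~~~~
~~~~~~~~
~~~~~~~~
~~~~+~~~
~~~~v~~~
~~~~~~~~
~~~~~~~~
gen 2: ~~~~~~~~
~~~~~~~~
~~~~~~~~
~~~~+~~~
~~~<+~~~
~~~~~~~~
~~~~~~~~
gen 3: ~~~~~~~~
~~~~~~~~
~~~~~~~~
~~~^+~~~
~~~++~~~
~~~~~~~~
~~~~~~~~
gen 4: ~~~~~~~~
~~~~~~~~
~~~~~~~~
~~~+>~~~
~~~++~~~
~~~~~~~~
~~~~~~~~
gen 5: ~~~~~~~~
~~~~~~~~
~~~~^~~~
~~~+~~~~
~~~++~~~
~~~~~~~~
~~~~~~~~
gen 6: ~~~~~~~~
~~~~~~~~
~~~~+>~~
~~~+~~~~
~~~++~~~
~~~~~~~~
~~~~~~~~
gen 7: ~~~~~~~~
~~~~~~~~
~~~~++~~
~~~+~v~~
~~~++~~~
~~~~~~~~
~~~~~~~~
gen 8: ~~~~~~~~
~~~~~~~~
~~~~++~~
~~~+<+~~
~~~++~~~
~~~~~~~~
~~~~~~~~
gen 9: ~~~~~~~~
~~~~~~~~
~~~~^+~~
~~~+++~~
~~~++~~~
~~~~~~~~
~~~~~~~~
gen 10: ~~~~~~~~
~~~~~~~~
~~~<~+~~
~~~+++~~
~~~++~~~
~~~~~~~~
~~~~~~~~
gen 11: ~~~~~~~~
~~~^~~~~
~~~+~+~~
~~~+++~~
~~~++~~~
~~~~~~~~
~~~~~~~~
gen 12: ~~~~~~~~
~~~+>~~~
~~~+~+~~
~~~+++~~
~~~++~~~
~~~~~~~~
~~~~~~~~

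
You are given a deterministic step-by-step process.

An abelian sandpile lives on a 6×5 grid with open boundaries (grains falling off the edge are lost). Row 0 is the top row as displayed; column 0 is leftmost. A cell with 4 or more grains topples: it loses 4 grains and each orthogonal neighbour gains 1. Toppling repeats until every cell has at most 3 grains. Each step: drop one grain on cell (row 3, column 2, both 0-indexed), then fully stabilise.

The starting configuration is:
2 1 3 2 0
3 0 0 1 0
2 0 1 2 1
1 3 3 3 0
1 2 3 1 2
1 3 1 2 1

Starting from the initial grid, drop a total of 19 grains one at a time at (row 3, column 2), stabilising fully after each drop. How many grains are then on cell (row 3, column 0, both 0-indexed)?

0) 2 1 3 2 0
3 0 0 1 0
2 0 1 2 1
1 3 3 3 0
1 2 3 1 2
1 3 1 2 1
1) 2 1 3 2 0
3 0 0 1 0
2 1 2 3 1
2 1 3 0 1
2 1 1 3 2
2 0 3 2 1
2) 2 1 3 2 0
3 0 0 1 0
2 1 3 3 1
2 2 0 1 1
2 1 2 3 2
2 0 3 2 1
3) 2 1 3 2 0
3 0 0 1 0
2 1 3 3 1
2 2 1 1 1
2 1 2 3 2
2 0 3 2 1
4) 2 1 3 2 0
3 0 0 1 0
2 1 3 3 1
2 2 2 1 1
2 1 2 3 2
2 0 3 2 1
5) 2 1 3 2 0
3 0 0 1 0
2 1 3 3 1
2 2 3 1 1
2 1 2 3 2
2 0 3 2 1
6) 2 1 3 2 0
3 0 1 2 0
2 2 1 0 2
2 3 1 3 1
2 1 3 3 2
2 0 3 2 1
7) 2 1 3 2 0
3 0 1 2 0
2 2 1 0 2
2 3 2 3 1
2 1 3 3 2
2 0 3 2 1
8) 2 1 3 2 0
3 0 1 2 0
2 2 1 0 2
2 3 3 3 1
2 1 3 3 2
2 0 3 2 1
9) 2 1 3 2 0
3 0 1 2 0
2 3 2 1 2
3 0 3 1 2
2 3 2 2 3
2 1 1 0 2
10) 2 1 3 2 0
3 0 1 2 0
2 3 3 1 2
3 1 0 2 2
2 3 3 2 3
2 1 1 0 2
11) 2 1 3 2 0
3 0 1 2 0
2 3 3 1 2
3 1 1 2 2
2 3 3 2 3
2 1 1 0 2
12) 2 1 3 2 0
3 0 1 2 0
2 3 3 1 2
3 1 2 2 2
2 3 3 2 3
2 1 1 0 2
13) 2 1 3 2 0
3 0 1 2 0
2 3 3 1 2
3 1 3 2 2
2 3 3 2 3
2 1 1 0 2
14) 3 1 3 2 0
0 2 2 2 0
1 2 1 2 2
2 1 3 3 2
0 2 1 3 3
3 2 2 0 2
15) 3 1 3 2 0
0 2 2 2 0
1 2 2 3 3
2 2 1 2 0
0 2 3 1 1
3 2 2 1 3
16) 3 1 3 2 0
0 2 2 2 0
1 2 2 3 3
2 2 2 2 0
0 2 3 1 1
3 2 2 1 3
17) 3 1 3 2 0
0 2 2 2 0
1 2 2 3 3
2 2 3 2 0
0 2 3 1 1
3 2 2 1 3
18) 3 1 3 2 0
0 2 2 2 0
1 2 3 3 3
2 3 1 3 0
0 3 0 2 1
3 2 3 1 3
19) 3 1 3 2 0
0 2 2 2 0
1 2 3 3 3
2 3 2 3 0
0 3 0 2 1
3 2 3 1 3

2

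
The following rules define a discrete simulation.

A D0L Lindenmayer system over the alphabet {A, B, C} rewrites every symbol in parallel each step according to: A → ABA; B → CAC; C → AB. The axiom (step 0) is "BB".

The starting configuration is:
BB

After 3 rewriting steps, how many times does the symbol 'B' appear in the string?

8

t=0: BB
t=1: CACCAC
t=2: ABABAABABABAAB
t=3: ABACACABACACABAABACACABACACABACACABAABACAC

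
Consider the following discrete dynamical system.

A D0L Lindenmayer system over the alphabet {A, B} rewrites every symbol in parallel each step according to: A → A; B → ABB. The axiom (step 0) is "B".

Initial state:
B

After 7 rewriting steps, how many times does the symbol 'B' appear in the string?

[0] B
[1] ABB
[2] AABBABB
[3] AAABBABBAABBABB
[4] AAAABBABBAABBABBAAABBABBAABBABB
[5] AAAAABBABBAABBABBAAABBABBAABBABBAAAABBABBAABBABBAAABBABBAABBABB
[6] AAAAAABBABBAABBABBAAABBABBAABBABBAAAABBABBAABBABBAAABBABBA…BBABBAABBABBAAABBABBAABBABBAAAABBABBAABBABBAAABBABBAABBABB  (len 127)
[7] AAAAAAABBABBAABBABBAAABBABBAABBABBAAAABBABBAABBABBAAABBABB…BBABBAABBABBAAABBABBAABBABBAAAABBABBAABBABBAAABBABBAABBABB  (len 255)

128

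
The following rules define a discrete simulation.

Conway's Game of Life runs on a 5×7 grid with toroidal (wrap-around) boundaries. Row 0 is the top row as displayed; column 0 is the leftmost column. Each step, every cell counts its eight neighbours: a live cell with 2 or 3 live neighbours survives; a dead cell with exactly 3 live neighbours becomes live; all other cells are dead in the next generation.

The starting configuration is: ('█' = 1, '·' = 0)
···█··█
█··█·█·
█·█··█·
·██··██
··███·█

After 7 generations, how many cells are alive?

9

step 0: ···█··█
█··█·█·
█·█··█·
·██··██
··███·█
step 1: █·····█
████·█·
█·██·█·
·······
·█··█·█
step 2: ···██··
···█·█·
█··█···
███████
·····██
step 3: ···█··█
··██···
█······
·███···
·█·····
step 4: ···█···
··██···
·······
███····
██·█···
step 5: ·█·██··
··██···
···█···
█·█····
█··█···
step 6: ·█··█··
·······
·█·█···
·███···
█··██··
step 7: ···██··
··█····
·█·█···
██·····
█···█··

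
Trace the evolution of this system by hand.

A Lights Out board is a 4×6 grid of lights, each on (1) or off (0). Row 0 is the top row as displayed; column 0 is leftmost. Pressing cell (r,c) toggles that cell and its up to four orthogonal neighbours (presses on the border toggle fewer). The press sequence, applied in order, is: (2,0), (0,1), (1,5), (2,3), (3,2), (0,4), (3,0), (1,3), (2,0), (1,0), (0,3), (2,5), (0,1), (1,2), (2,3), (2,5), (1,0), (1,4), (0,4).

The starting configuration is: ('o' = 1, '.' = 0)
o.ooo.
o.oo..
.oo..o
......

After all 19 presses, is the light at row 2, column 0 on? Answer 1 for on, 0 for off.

step 0: o.ooo.
o.oo..
.oo..o
......
step 1: o.ooo.
..oo..
o.o..o
o.....
step 2: .o.oo.
.ooo..
o.o..o
o.....
step 3: .o.ooo
.ooooo
o.o...
o.....
step 4: .o.ooo
.oo.oo
o..oo.
o..o..
step 5: .o.ooo
.oo.oo
o.ooo.
ooo...
step 6: .o....
.oo..o
o.ooo.
ooo...
step 7: .o....
.oo..o
..ooo.
..o...
step 8: .o.o..
.o.ooo
..o.o.
..o...
step 9: .o.o..
oo.ooo
ooo.o.
o.o...
step 10: oo.o..
...ooo
.oo.o.
o.o...
step 11: ooo.o.
....oo
.oo.o.
o.o...
step 12: ooo.o.
....o.
.oo..o
o.o..o
step 13: ....o.
.o..o.
.oo..o
o.o..o
step 14: ..o.o.
..ooo.
.o...o
o.o..o
step 15: ..o.o.
..o.o.
.ooooo
o.oo.o
step 16: ..o.o.
..o.oo
.ooo..
o.oo..
step 17: o.o.o.
ooo.oo
oooo..
o.oo..
step 18: o.o...
oooo..
ooooo.
o.oo..
step 19: o.oooo
ooooo.
ooooo.
o.oo..

1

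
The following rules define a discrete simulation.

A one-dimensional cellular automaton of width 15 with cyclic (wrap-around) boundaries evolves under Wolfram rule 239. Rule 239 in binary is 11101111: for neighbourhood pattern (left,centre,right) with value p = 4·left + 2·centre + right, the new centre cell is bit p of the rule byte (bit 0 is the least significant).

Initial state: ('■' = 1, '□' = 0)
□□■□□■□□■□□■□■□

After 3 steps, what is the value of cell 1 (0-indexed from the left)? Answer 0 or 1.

1

k=0  □□■□□■□□■□□■□■□
k=1  ■■■□■■□■■□■■■■□
k=2  ■■■■■■■■■■■■■■■
k=3  ■■■■■■■■■■■■■■■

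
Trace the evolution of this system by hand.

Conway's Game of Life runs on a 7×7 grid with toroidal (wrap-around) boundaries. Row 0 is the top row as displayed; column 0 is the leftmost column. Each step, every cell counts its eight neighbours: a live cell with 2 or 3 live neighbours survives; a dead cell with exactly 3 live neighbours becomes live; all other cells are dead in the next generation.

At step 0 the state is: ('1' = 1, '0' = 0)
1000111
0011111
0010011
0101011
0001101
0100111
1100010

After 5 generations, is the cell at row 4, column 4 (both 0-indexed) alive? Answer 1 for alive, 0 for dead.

k=0  1000111
0011111
0010011
0101011
0001101
0100111
1100010
k=1  0010000
0110000
0100000
0001000
0001000
0111000
0100000
k=2  0010000
0110000
0100000
0010000
0001100
0101000
0101000
k=3  0001000
0110000
0100000
0011000
0001100
0001000
0101000
k=4  0101000
0110000
0101000
0011100
0000100
0001000
0001100
k=5  0101100
1101000
0100100
0010100
0010100
0001000
0001100

1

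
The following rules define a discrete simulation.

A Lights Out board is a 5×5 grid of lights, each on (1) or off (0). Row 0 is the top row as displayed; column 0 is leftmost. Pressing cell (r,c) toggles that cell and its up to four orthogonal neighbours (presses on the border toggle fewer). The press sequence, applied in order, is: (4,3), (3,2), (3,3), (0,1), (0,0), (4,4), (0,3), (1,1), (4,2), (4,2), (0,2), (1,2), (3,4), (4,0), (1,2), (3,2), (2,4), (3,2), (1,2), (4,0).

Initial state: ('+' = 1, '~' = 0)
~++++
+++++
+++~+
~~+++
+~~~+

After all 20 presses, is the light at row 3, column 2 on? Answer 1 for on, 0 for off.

1

k=0  ~++++
+++++
+++~+
~~+++
+~~~+
k=1  ~++++
+++++
+++~+
~~+~+
+~++~
k=2  ~++++
+++++
++~~+
~+~++
+~~+~
k=3  ~++++
+++++
++~++
~++~~
+~~~~
k=4  +~~++
+~+++
++~++
~++~~
+~~~~
k=5  ~+~++
~~+++
++~++
~++~~
+~~~~
k=6  ~+~++
~~+++
++~++
~++~+
+~~++
k=7  ~++~~
~~+~+
++~++
~++~+
+~~++
k=8  ~~+~~
++~~+
+~~++
~++~+
+~~++
k=9  ~~+~~
++~~+
+~~++
~+~~+
+++~+
k=10  ~~+~~
++~~+
+~~++
~++~+
+~~++
k=11  ~+~+~
+++~+
+~~++
~++~+
+~~++
k=12  ~+++~
+~~++
+~+++
~++~+
+~~++
k=13  ~+++~
+~~++
+~++~
~+++~
+~~+~
k=14  ~+++~
+~~++
+~++~
++++~
~+~+~
k=15  ~+~+~
+++~+
+~~+~
++++~
~+~+~
k=16  ~+~+~
+++~+
+~++~
+~~~~
~+++~
k=17  ~+~+~
+++~~
+~+~+
+~~~+
~+++~
k=18  ~+~+~
+++~~
+~~~+
+++++
~+~+~
k=19  ~+++~
+~~+~
+~+~+
+++++
~+~+~
k=20  ~+++~
+~~+~
+~+~+
~++++
+~~+~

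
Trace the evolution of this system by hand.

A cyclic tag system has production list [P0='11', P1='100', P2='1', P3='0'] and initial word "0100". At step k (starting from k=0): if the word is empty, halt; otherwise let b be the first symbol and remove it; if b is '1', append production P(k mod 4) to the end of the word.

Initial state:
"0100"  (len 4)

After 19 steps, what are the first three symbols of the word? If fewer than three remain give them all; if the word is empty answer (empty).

11

k=0  "0100"  (len 4)
k=1  "100"  (len 3)
k=2  "00100"  (len 5)
k=3  "0100"  (len 4)
k=4  "100"  (len 3)
k=5  "0011"  (len 4)
k=6  "011"  (len 3)
k=7  "11"  (len 2)
k=8  "10"  (len 2)
k=9  "011"  (len 3)
k=10  "11"  (len 2)
k=11  "11"  (len 2)
k=12  "10"  (len 2)
k=13  "011"  (len 3)
k=14  "11"  (len 2)
k=15  "11"  (len 2)
k=16  "10"  (len 2)
k=17  "011"  (len 3)
k=18  "11"  (len 2)
k=19  "11"  (len 2)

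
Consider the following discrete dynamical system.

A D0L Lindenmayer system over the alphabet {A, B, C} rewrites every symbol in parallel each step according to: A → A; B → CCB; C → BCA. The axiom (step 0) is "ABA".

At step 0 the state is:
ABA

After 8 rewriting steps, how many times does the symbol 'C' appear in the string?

gen 0: ABA
gen 1: ACCBA
gen 2: ABCABCACCBA
gen 3: ACCBBCAACCBBCAABCABCACCBA
gen 4: ABCABCACCBCCBBCAAABCABCACCBCCBBCAAACCBBCAACCBBCAABCABCACCBA
gen 5: ACCBBCAACCBBCAABCABCACCBBCABCACCBCCBBCAAAACCBBCAACCBBCAABC…BCABCACCBCCBBCAAABCABCACCBCCBBCAAACCBBCAACCBBCAABCABCACCBA  (len 141)
gen 6: ABCABCACCBCCBBCAAABCABCACCBCCBBCAAACCBBCAACCBBCAABCABCACCB…BCABCACCBCCBBCAAABCABCACCBCCBBCAAACCBBCAACCBBCAABCABCACCBA  (len 339)
gen 7: ACCBBCAACCBBCAABCABCACCBBCABCACCBCCBBCAAAACCBBCAACCBBCAABC…BCABCACCBCCBBCAAABCABCACCBCCBBCAAACCBBCAACCBBCAABCABCACCBA  (len 817)
gen 8: ABCABCACCBCCBBCAAABCABCACCBCCBBCAAACCBBCAACCBBCAABCABCACCB…BCABCACCBCCBBCAAABCABCACCBCCBBCAAACCBBCAACCBBCAABCABCACCBA  (len 1971)

816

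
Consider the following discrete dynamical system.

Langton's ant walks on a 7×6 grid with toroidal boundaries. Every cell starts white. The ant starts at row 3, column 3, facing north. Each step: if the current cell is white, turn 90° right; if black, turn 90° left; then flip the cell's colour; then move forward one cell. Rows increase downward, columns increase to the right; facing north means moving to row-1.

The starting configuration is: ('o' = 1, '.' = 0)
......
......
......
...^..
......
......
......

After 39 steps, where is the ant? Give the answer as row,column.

gen 0: ......
......
......
...^..
......
......
......
gen 1: ......
......
......
...o>.
......
......
......
gen 2: ......
......
......
...oo.
....v.
......
......
gen 3: ......
......
......
...oo.
...<o.
......
......
gen 4: ......
......
......
...^o.
...oo.
......
......
gen 5: ......
......
......
..<.o.
...oo.
......
......
gen 6: ......
......
..^...
..o.o.
...oo.
......
......
gen 7: ......
......
..o>..
..o.o.
...oo.
......
......
gen 8: ......
......
..oo..
..ovo.
...oo.
......
......
gen 9: ......
......
..oo..
..<oo.
...oo.
......
......
gen 10: ......
......
..oo..
...oo.
..voo.
......
......
gen 11: ......
......
..oo..
...oo.
.<ooo.
......
......
gen 12: ......
......
..oo..
.^.oo.
.oooo.
......
......
gen 13: ......
......
..oo..
.o>oo.
.oooo.
......
......
gen 14: ......
......
..oo..
.oooo.
.ovoo.
......
......
gen 15: ......
......
..oo..
.oooo.
.o.>o.
......
......
gen 16: ......
......
..oo..
.oo^o.
.o..o.
......
......
gen 17: ......
......
..oo..
.o<.o.
.o..o.
......
......
gen 18: ......
......
..oo..
.o..o.
.ov.o.
......
......
gen 19: ......
......
..oo..
.o..o.
.<o.o.
......
......
gen 20: ......
......
..oo..
.o..o.
..o.o.
.v....
......
gen 21: ......
......
..oo..
.o..o.
..o.o.
<o....
......
gen 22: ......
......
..oo..
.o..o.
^.o.o.
oo....
......
gen 23: ......
......
..oo..
.o..o.
o>o.o.
oo....
......
gen 24: ......
......
..oo..
.o..o.
ooo.o.
ov....
......
gen 25: ......
......
..oo..
.o..o.
ooo.o.
o.>...
......
gen 26: ......
......
..oo..
.o..o.
ooo.o.
o.o...
..v...
gen 27: ......
......
..oo..
.o..o.
ooo.o.
o.o...
.<o...
gen 28: ......
......
..oo..
.o..o.
ooo.o.
o^o...
.oo...
gen 29: ......
......
..oo..
.o..o.
ooo.o.
oo>...
.oo...
gen 30: ......
......
..oo..
.o..o.
oo^.o.
oo....
.oo...
gen 31: ......
......
..oo..
.o..o.
o<..o.
oo....
.oo...
gen 32: ......
......
..oo..
.o..o.
o...o.
ov....
.oo...
gen 33: ......
......
..oo..
.o..o.
o...o.
o.>...
.oo...
gen 34: ......
......
..oo..
.o..o.
o...o.
o.o...
.ov...
gen 35: ......
......
..oo..
.o..o.
o...o.
o.o...
.o.>..
gen 36: ...v..
......
..oo..
.o..o.
o...o.
o.o...
.o.o..
gen 37: ..<o..
......
..oo..
.o..o.
o...o.
o.o...
.o.o..
gen 38: ..oo..
......
..oo..
.o..o.
o...o.
o.o...
.o^o..
gen 39: ..oo..
......
..oo..
.o..o.
o...o.
o.o...
.oo>..

6,3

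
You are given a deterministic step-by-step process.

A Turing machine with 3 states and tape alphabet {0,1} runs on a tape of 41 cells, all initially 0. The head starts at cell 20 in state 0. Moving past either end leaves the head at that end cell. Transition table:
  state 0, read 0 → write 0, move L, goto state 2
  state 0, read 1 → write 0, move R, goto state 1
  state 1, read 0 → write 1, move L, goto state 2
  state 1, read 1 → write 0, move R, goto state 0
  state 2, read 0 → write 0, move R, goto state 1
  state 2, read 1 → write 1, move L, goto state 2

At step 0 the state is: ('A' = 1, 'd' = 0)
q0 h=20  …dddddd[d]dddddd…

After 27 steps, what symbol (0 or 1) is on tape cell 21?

[0] q0 h=20  …dddddd[d]dddddd…
[1] q2 h=19  …dddddd[d]dddddd…
[2] q1 h=20  …dddddd[d]dddddd…
[3] q2 h=19  …dddddd[d]Addddd…
[4] q1 h=20  …dddddd[A]dddddd…
[5] q0 h=21  …dddddd[d]dddddd…
[6] q2 h=20  …dddddd[d]dddddd…
[7] q1 h=21  …dddddd[d]dddddd…
[8] q2 h=20  …dddddd[d]Addddd…
[9] q1 h=21  …dddddd[A]dddddd…
[10] q0 h=22  …dddddd[d]dddddd…
[11] q2 h=21  …dddddd[d]dddddd…
[12] q1 h=22  …dddddd[d]dddddd…
[13] q2 h=21  …dddddd[d]Addddd…
[14] q1 h=22  …dddddd[A]dddddd…
[15] q0 h=23  …dddddd[d]dddddd…
[16] q2 h=22  …dddddd[d]dddddd…
[17] q1 h=23  …dddddd[d]dddddd…
[18] q2 h=22  …dddddd[d]Addddd…
[19] q1 h=23  …dddddd[A]dddddd…
[20] q0 h=24  …dddddd[d]dddddd…
[21] q2 h=23  …dddddd[d]dddddd…
[22] q1 h=24  …dddddd[d]dddddd…
[23] q2 h=23  …dddddd[d]Addddd…
[24] q1 h=24  …dddddd[A]dddddd…
[25] q0 h=25  …dddddd[d]dddddd…
[26] q2 h=24  …dddddd[d]dddddd…
[27] q1 h=25  …dddddd[d]dddddd…

0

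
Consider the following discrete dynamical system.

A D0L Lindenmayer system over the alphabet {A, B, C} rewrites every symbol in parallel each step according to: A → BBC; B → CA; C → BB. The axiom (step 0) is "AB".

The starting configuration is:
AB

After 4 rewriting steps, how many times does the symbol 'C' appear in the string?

[0] AB
[1] BBCCA
[2] CACABBBBBBC
[3] BBBBCBBBBCCACACACACACABB
[4] CACACACABBCACACACABBBBBBCBBBBCBBBBCBBBBCBBBBCBBBBCCACA

16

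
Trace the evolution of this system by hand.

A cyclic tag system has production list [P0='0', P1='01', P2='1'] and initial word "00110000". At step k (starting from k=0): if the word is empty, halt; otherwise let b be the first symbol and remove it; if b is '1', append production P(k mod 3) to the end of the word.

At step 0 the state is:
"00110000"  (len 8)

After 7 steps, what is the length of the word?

3

t=0: "00110000"  (len 8)
t=1: "0110000"  (len 7)
t=2: "110000"  (len 6)
t=3: "100001"  (len 6)
t=4: "000010"  (len 6)
t=5: "00010"  (len 5)
t=6: "0010"  (len 4)
t=7: "010"  (len 3)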